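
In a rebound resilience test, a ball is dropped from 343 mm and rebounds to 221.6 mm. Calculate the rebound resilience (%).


Resilience = h_rebound / h_drop * 100
= 221.6 / 343 * 100
= 64.6%

64.6%


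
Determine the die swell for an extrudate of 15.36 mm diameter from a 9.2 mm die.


Die swell ratio = D_extrudate / D_die
= 15.36 / 9.2
= 1.67

Die swell = 1.67


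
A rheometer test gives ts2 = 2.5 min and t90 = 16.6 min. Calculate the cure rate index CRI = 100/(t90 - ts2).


CRI = 100 / (t90 - ts2)
= 100 / (16.6 - 2.5)
= 100 / 14.1
= 7.09 min^-1

7.09 min^-1


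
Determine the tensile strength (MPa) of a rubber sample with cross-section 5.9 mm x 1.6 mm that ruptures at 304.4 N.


Area = width * thickness = 5.9 * 1.6 = 9.44 mm^2
TS = force / area = 304.4 / 9.44 = 32.25 MPa

32.25 MPa


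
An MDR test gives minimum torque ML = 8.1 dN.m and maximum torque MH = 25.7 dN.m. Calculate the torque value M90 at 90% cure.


M90 = ML + 0.9 * (MH - ML)
M90 = 8.1 + 0.9 * (25.7 - 8.1)
M90 = 8.1 + 0.9 * 17.6
M90 = 23.94 dN.m

23.94 dN.m


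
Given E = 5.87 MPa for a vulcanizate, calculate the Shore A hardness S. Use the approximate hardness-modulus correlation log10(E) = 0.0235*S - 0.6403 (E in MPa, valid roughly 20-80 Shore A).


log10(E) = 0.0235*S - 0.6403  =>  S = (log10(E) + 0.6403) / 0.0235
log10(5.87) = 0.768638
S = (0.768638 + 0.6403) / 0.0235 = 1.408938 / 0.0235
S = 60.0

Shore A = 60.0


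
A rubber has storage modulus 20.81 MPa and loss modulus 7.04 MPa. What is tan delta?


tan delta = E'' / E'
= 7.04 / 20.81
= 0.3383

tan delta = 0.3383


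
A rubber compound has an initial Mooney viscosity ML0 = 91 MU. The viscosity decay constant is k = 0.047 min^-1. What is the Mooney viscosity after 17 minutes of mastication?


ML = ML0 * exp(-k * t)
ML = 91 * exp(-0.047 * 17)
ML = 91 * 0.4498
ML = 40.93 MU

40.93 MU


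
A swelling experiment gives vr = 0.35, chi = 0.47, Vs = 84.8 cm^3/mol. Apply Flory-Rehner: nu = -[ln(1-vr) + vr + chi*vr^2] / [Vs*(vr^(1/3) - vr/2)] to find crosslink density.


ln(1 - vr) = ln(1 - 0.35) = -0.4308
Numerator = -((-0.4308) + 0.35 + 0.47 * 0.35^2) = 0.0232
Denominator = 84.8 * (0.35^(1/3) - 0.35/2) = 44.9211
nu = 0.0232 / 44.9211 = 5.1664e-04 mol/cm^3

5.1664e-04 mol/cm^3


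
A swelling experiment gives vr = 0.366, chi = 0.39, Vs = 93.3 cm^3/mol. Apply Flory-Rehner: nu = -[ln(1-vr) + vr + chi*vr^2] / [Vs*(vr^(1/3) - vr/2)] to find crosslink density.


ln(1 - vr) = ln(1 - 0.366) = -0.4557
Numerator = -((-0.4557) + 0.366 + 0.39 * 0.366^2) = 0.0375
Denominator = 93.3 * (0.366^(1/3) - 0.366/2) = 49.6644
nu = 0.0375 / 49.6644 = 7.5433e-04 mol/cm^3

7.5433e-04 mol/cm^3


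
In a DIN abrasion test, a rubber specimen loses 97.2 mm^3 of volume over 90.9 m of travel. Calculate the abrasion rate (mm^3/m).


Rate = volume_loss / distance
= 97.2 / 90.9
= 1.069 mm^3/m

1.069 mm^3/m


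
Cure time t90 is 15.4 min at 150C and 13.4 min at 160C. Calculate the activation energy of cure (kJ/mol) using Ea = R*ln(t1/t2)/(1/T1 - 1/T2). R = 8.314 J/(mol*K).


T1 = 423.15 K, T2 = 433.15 K
1/T1 - 1/T2 = 5.4559e-05
ln(t1/t2) = ln(15.4/13.4) = 0.1391
Ea = 8.314 * 0.1391 / 5.4559e-05 = 21198.7271 J/mol
Ea = 21.2 kJ/mol

21.2 kJ/mol


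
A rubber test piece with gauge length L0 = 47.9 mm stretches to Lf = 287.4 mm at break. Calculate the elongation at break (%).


Elongation = (Lf - L0) / L0 * 100
= (287.4 - 47.9) / 47.9 * 100
= 239.5 / 47.9 * 100
= 500.0%

500.0%


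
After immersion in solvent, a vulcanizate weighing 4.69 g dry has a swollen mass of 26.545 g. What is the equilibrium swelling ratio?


Q = W_swollen / W_dry
Q = 26.545 / 4.69
Q = 5.66

Q = 5.66


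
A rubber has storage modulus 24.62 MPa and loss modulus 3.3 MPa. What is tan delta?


tan delta = E'' / E'
= 3.3 / 24.62
= 0.134

tan delta = 0.134


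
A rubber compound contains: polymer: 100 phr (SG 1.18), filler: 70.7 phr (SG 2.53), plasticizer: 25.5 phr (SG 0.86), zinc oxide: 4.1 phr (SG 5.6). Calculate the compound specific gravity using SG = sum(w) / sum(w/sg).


Sum of weights = 200.3
Volume contributions:
  polymer: 100/1.18 = 84.7458
  filler: 70.7/2.53 = 27.9447
  plasticizer: 25.5/0.86 = 29.6512
  zinc oxide: 4.1/5.6 = 0.7321
Sum of volumes = 143.0737
SG = 200.3 / 143.0737 = 1.4

SG = 1.4


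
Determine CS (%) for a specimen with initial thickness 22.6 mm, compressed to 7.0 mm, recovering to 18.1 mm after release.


CS = (t0 - recovered) / (t0 - ts) * 100
= (22.6 - 18.1) / (22.6 - 7.0) * 100
= 4.5 / 15.6 * 100
= 28.8%

28.8%


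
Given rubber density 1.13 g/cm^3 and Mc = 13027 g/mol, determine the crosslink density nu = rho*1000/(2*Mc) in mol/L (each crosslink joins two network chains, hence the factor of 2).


nu = rho * 1000 / (2 * Mc)
nu = 1.13 * 1000 / (2 * 13027)
nu = 1130.0 / 26054
nu = 0.0434 mol/L

0.0434 mol/L


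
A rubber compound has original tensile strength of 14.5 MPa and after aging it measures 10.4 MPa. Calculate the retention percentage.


Retention = aged / original * 100
= 10.4 / 14.5 * 100
= 71.7%

71.7%


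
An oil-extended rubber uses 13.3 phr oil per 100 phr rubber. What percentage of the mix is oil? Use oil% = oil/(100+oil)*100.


Oil % = oil / (100 + oil) * 100
= 13.3 / (100 + 13.3) * 100
= 13.3 / 113.3 * 100
= 11.74%

11.74%


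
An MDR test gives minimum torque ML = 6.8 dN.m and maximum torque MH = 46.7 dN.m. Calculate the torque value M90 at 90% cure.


M90 = ML + 0.9 * (MH - ML)
M90 = 6.8 + 0.9 * (46.7 - 6.8)
M90 = 6.8 + 0.9 * 39.9
M90 = 42.71 dN.m

42.71 dN.m


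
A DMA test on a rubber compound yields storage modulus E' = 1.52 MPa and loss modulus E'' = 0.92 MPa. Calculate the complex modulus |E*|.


|E*| = sqrt(E'^2 + E''^2)
= sqrt(1.52^2 + 0.92^2)
= sqrt(2.3104 + 0.8464)
= 1.777 MPa

1.777 MPa


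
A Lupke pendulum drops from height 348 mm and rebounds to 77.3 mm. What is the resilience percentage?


Resilience = h_rebound / h_drop * 100
= 77.3 / 348 * 100
= 22.2%

22.2%


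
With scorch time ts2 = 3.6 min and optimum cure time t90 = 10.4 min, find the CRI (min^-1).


CRI = 100 / (t90 - ts2)
= 100 / (10.4 - 3.6)
= 100 / 6.8
= 14.71 min^-1

14.71 min^-1


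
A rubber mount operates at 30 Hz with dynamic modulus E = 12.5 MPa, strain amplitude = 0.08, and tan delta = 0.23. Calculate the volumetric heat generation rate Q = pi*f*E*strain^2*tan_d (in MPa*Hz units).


Q = pi * f * E * strain^2 * tan_d
= pi * 30 * 12.5 * 0.08^2 * 0.23
= pi * 30 * 12.5 * 0.0064 * 0.23
= 1.7342

Q = 1.7342


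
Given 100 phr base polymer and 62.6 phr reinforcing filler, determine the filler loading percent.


Filler % = filler / (rubber + filler) * 100
= 62.6 / (100 + 62.6) * 100
= 62.6 / 162.6 * 100
= 38.5%

38.5%


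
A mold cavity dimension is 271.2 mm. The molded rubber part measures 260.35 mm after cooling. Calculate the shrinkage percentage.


Shrinkage = (mold - part) / mold * 100
= (271.2 - 260.35) / 271.2 * 100
= 10.85 / 271.2 * 100
= 4.0%

4.0%


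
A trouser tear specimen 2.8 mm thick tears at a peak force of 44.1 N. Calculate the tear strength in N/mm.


Tear strength = force / thickness
= 44.1 / 2.8
= 15.75 N/mm

15.75 N/mm


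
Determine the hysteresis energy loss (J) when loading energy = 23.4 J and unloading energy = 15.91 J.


Hysteresis loss = loading - unloading
= 23.4 - 15.91
= 7.49 J

7.49 J


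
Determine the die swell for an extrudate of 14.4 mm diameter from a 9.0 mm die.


Die swell ratio = D_extrudate / D_die
= 14.4 / 9.0
= 1.6

Die swell = 1.6


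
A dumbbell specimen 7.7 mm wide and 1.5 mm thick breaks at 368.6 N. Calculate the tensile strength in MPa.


Area = width * thickness = 7.7 * 1.5 = 11.55 mm^2
TS = force / area = 368.6 / 11.55 = 31.91 MPa

31.91 MPa


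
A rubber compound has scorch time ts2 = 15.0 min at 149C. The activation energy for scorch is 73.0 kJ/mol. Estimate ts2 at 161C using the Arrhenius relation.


Convert temperatures: T1 = 149 + 273.15 = 422.15 K, T2 = 161 + 273.15 = 434.15 K
ts2_new = 15.0 * exp(73000 / 8.314 * (1/434.15 - 1/422.15))
1/T2 - 1/T1 = -6.5475e-05
ts2_new = 8.44 min

8.44 min


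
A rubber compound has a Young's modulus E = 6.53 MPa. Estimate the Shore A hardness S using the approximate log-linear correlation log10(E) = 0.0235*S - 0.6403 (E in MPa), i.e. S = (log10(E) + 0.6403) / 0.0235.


log10(E) = 0.0235*S - 0.6403  =>  S = (log10(E) + 0.6403) / 0.0235
log10(6.53) = 0.814913
S = (0.814913 + 0.6403) / 0.0235 = 1.455213 / 0.0235
S = 61.9

Shore A = 61.9


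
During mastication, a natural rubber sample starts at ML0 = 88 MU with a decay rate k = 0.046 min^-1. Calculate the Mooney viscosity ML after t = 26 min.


ML = ML0 * exp(-k * t)
ML = 88 * exp(-0.046 * 26)
ML = 88 * 0.3024
ML = 26.61 MU

26.61 MU


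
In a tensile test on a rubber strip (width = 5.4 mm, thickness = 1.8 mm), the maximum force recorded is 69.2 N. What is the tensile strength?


Area = width * thickness = 5.4 * 1.8 = 9.72 mm^2
TS = force / area = 69.2 / 9.72 = 7.12 MPa

7.12 MPa


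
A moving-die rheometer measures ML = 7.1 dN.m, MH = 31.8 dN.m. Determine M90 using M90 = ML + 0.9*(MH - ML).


M90 = ML + 0.9 * (MH - ML)
M90 = 7.1 + 0.9 * (31.8 - 7.1)
M90 = 7.1 + 0.9 * 24.7
M90 = 29.33 dN.m

29.33 dN.m


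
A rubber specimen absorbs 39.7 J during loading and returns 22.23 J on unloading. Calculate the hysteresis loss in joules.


Hysteresis loss = loading - unloading
= 39.7 - 22.23
= 17.47 J

17.47 J


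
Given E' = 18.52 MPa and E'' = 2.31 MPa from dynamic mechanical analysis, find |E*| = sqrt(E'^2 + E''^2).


|E*| = sqrt(E'^2 + E''^2)
= sqrt(18.52^2 + 2.31^2)
= sqrt(342.9904 + 5.3361)
= 18.664 MPa

18.664 MPa


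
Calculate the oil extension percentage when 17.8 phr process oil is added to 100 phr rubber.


Oil % = oil / (100 + oil) * 100
= 17.8 / (100 + 17.8) * 100
= 17.8 / 117.8 * 100
= 15.11%

15.11%


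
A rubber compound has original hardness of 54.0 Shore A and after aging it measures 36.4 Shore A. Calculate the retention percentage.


Retention = aged / original * 100
= 36.4 / 54.0 * 100
= 67.4%

67.4%


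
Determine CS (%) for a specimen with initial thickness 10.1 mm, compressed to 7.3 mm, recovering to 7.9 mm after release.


CS = (t0 - recovered) / (t0 - ts) * 100
= (10.1 - 7.9) / (10.1 - 7.3) * 100
= 2.2 / 2.8 * 100
= 78.6%

78.6%


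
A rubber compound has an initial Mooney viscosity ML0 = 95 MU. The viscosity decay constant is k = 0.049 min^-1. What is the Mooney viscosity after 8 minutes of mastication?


ML = ML0 * exp(-k * t)
ML = 95 * exp(-0.049 * 8)
ML = 95 * 0.6757
ML = 64.19 MU

64.19 MU


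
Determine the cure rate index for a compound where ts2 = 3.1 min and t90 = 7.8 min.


CRI = 100 / (t90 - ts2)
= 100 / (7.8 - 3.1)
= 100 / 4.7
= 21.28 min^-1

21.28 min^-1


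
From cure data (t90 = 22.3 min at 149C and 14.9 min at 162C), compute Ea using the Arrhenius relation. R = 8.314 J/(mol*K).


T1 = 422.15 K, T2 = 435.15 K
1/T1 - 1/T2 = 7.0768e-05
ln(t1/t2) = ln(22.3/14.9) = 0.4032
Ea = 8.314 * 0.4032 / 7.0768e-05 = 47371.8561 J/mol
Ea = 47.37 kJ/mol

47.37 kJ/mol


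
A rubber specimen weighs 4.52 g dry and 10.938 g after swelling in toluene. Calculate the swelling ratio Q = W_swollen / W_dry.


Q = W_swollen / W_dry
Q = 10.938 / 4.52
Q = 2.42

Q = 2.42


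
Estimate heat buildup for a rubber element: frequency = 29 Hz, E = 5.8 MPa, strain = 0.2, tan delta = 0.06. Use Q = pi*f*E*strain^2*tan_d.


Q = pi * f * E * strain^2 * tan_d
= pi * 29 * 5.8 * 0.2^2 * 0.06
= pi * 29 * 5.8 * 0.0400 * 0.06
= 1.2682

Q = 1.2682


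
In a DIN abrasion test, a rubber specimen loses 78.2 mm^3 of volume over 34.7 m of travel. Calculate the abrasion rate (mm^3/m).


Rate = volume_loss / distance
= 78.2 / 34.7
= 2.254 mm^3/m

2.254 mm^3/m


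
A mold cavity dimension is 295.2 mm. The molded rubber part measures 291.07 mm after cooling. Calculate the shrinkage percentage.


Shrinkage = (mold - part) / mold * 100
= (295.2 - 291.07) / 295.2 * 100
= 4.13 / 295.2 * 100
= 1.4%

1.4%


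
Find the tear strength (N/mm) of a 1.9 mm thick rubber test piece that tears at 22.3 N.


Tear strength = force / thickness
= 22.3 / 1.9
= 11.74 N/mm

11.74 N/mm


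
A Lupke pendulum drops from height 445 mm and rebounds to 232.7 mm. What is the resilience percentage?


Resilience = h_rebound / h_drop * 100
= 232.7 / 445 * 100
= 52.3%

52.3%


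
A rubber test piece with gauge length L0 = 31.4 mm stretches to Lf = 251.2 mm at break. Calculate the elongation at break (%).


Elongation = (Lf - L0) / L0 * 100
= (251.2 - 31.4) / 31.4 * 100
= 219.8 / 31.4 * 100
= 700.0%

700.0%


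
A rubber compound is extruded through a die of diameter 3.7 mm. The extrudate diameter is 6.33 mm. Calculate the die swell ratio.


Die swell ratio = D_extrudate / D_die
= 6.33 / 3.7
= 1.711

Die swell = 1.711


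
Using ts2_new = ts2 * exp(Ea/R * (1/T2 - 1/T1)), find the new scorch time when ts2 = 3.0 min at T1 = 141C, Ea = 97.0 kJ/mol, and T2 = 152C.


Convert temperatures: T1 = 141 + 273.15 = 414.15 K, T2 = 152 + 273.15 = 425.15 K
ts2_new = 3.0 * exp(97000 / 8.314 * (1/425.15 - 1/414.15))
1/T2 - 1/T1 = -6.2473e-05
ts2_new = 1.45 min

1.45 min


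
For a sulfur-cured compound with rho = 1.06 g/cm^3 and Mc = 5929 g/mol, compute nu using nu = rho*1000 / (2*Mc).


nu = rho * 1000 / (2 * Mc)
nu = 1.06 * 1000 / (2 * 5929)
nu = 1060.0 / 11858
nu = 0.0894 mol/L

0.0894 mol/L


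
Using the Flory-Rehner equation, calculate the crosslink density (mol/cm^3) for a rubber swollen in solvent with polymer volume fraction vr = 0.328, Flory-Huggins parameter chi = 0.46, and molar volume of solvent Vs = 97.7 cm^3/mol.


ln(1 - vr) = ln(1 - 0.328) = -0.3975
Numerator = -((-0.3975) + 0.328 + 0.46 * 0.328^2) = 0.0200
Denominator = 97.7 * (0.328^(1/3) - 0.328/2) = 51.3554
nu = 0.0200 / 51.3554 = 3.8960e-04 mol/cm^3

3.8960e-04 mol/cm^3


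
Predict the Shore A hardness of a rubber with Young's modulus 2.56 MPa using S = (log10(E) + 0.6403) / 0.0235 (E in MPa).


log10(E) = 0.0235*S - 0.6403  =>  S = (log10(E) + 0.6403) / 0.0235
log10(2.56) = 0.408240
S = (0.408240 + 0.6403) / 0.0235 = 1.048540 / 0.0235
S = 44.6

Shore A = 44.6


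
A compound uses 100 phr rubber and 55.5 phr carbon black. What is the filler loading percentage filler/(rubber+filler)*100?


Filler % = filler / (rubber + filler) * 100
= 55.5 / (100 + 55.5) * 100
= 55.5 / 155.5 * 100
= 35.69%

35.69%


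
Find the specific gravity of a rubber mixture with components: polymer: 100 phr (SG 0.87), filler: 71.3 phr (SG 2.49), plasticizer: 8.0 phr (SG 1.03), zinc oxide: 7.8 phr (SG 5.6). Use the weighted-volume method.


Sum of weights = 187.1
Volume contributions:
  polymer: 100/0.87 = 114.9425
  filler: 71.3/2.49 = 28.6345
  plasticizer: 8.0/1.03 = 7.7670
  zinc oxide: 7.8/5.6 = 1.3929
Sum of volumes = 152.7369
SG = 187.1 / 152.7369 = 1.225

SG = 1.225


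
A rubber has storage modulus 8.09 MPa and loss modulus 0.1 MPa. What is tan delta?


tan delta = E'' / E'
= 0.1 / 8.09
= 0.0124

tan delta = 0.0124


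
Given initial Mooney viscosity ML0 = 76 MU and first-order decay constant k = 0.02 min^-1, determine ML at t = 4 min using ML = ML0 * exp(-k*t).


ML = ML0 * exp(-k * t)
ML = 76 * exp(-0.02 * 4)
ML = 76 * 0.9231
ML = 70.16 MU

70.16 MU


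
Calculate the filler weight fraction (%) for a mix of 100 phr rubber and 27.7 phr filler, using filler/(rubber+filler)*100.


Filler % = filler / (rubber + filler) * 100
= 27.7 / (100 + 27.7) * 100
= 27.7 / 127.7 * 100
= 21.69%

21.69%


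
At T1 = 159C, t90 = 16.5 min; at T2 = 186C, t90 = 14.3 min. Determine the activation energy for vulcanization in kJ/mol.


T1 = 432.15 K, T2 = 459.15 K
1/T1 - 1/T2 = 1.3607e-04
ln(t1/t2) = ln(16.5/14.3) = 0.1431
Ea = 8.314 * 0.1431 / 1.3607e-04 = 8743.3438 J/mol
Ea = 8.74 kJ/mol

8.74 kJ/mol


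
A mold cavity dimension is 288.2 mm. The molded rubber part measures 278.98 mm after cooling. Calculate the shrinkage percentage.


Shrinkage = (mold - part) / mold * 100
= (288.2 - 278.98) / 288.2 * 100
= 9.22 / 288.2 * 100
= 3.2%

3.2%


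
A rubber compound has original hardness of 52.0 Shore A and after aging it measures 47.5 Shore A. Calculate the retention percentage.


Retention = aged / original * 100
= 47.5 / 52.0 * 100
= 91.3%

91.3%


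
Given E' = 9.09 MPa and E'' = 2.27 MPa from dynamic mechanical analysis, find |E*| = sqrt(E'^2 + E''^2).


|E*| = sqrt(E'^2 + E''^2)
= sqrt(9.09^2 + 2.27^2)
= sqrt(82.6281 + 5.1529)
= 9.369 MPa

9.369 MPa


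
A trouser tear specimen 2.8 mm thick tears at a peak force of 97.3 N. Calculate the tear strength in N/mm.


Tear strength = force / thickness
= 97.3 / 2.8
= 34.75 N/mm

34.75 N/mm


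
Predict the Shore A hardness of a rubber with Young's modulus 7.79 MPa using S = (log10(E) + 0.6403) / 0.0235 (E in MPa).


log10(E) = 0.0235*S - 0.6403  =>  S = (log10(E) + 0.6403) / 0.0235
log10(7.79) = 0.891537
S = (0.891537 + 0.6403) / 0.0235 = 1.531837 / 0.0235
S = 65.2

Shore A = 65.2


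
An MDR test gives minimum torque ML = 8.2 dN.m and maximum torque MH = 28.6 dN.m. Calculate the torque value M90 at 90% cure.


M90 = ML + 0.9 * (MH - ML)
M90 = 8.2 + 0.9 * (28.6 - 8.2)
M90 = 8.2 + 0.9 * 20.4
M90 = 26.56 dN.m

26.56 dN.m


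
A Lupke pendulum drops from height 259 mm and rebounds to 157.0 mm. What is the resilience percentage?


Resilience = h_rebound / h_drop * 100
= 157.0 / 259 * 100
= 60.6%

60.6%


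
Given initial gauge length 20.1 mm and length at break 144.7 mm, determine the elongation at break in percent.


Elongation = (Lf - L0) / L0 * 100
= (144.7 - 20.1) / 20.1 * 100
= 124.6 / 20.1 * 100
= 619.9%

619.9%


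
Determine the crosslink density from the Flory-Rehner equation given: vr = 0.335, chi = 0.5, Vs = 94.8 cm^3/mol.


ln(1 - vr) = ln(1 - 0.335) = -0.4080
Numerator = -((-0.4080) + 0.335 + 0.5 * 0.335^2) = 0.0169
Denominator = 94.8 * (0.335^(1/3) - 0.335/2) = 49.9610
nu = 0.0169 / 49.9610 = 3.3738e-04 mol/cm^3

3.3738e-04 mol/cm^3


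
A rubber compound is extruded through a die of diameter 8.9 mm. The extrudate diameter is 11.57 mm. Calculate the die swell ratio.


Die swell ratio = D_extrudate / D_die
= 11.57 / 8.9
= 1.3

Die swell = 1.3


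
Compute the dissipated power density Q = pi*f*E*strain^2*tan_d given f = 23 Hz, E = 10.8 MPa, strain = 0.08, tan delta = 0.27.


Q = pi * f * E * strain^2 * tan_d
= pi * 23 * 10.8 * 0.08^2 * 0.27
= pi * 23 * 10.8 * 0.0064 * 0.27
= 1.3485

Q = 1.3485


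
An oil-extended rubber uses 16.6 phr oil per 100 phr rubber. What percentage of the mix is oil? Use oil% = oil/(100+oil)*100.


Oil % = oil / (100 + oil) * 100
= 16.6 / (100 + 16.6) * 100
= 16.6 / 116.6 * 100
= 14.24%

14.24%


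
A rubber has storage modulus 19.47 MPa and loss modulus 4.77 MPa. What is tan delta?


tan delta = E'' / E'
= 4.77 / 19.47
= 0.245

tan delta = 0.245


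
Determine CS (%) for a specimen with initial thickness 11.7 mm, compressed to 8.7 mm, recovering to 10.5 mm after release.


CS = (t0 - recovered) / (t0 - ts) * 100
= (11.7 - 10.5) / (11.7 - 8.7) * 100
= 1.2 / 3.0 * 100
= 40.0%

40.0%


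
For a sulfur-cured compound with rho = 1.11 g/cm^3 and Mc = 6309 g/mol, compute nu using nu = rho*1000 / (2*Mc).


nu = rho * 1000 / (2 * Mc)
nu = 1.11 * 1000 / (2 * 6309)
nu = 1110.0 / 12618
nu = 0.0880 mol/L

0.0880 mol/L


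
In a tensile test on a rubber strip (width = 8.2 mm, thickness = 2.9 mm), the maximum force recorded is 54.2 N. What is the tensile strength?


Area = width * thickness = 8.2 * 2.9 = 23.78 mm^2
TS = force / area = 54.2 / 23.78 = 2.28 MPa

2.28 MPa


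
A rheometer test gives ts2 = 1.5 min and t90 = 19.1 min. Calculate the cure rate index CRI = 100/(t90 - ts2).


CRI = 100 / (t90 - ts2)
= 100 / (19.1 - 1.5)
= 100 / 17.6
= 5.68 min^-1

5.68 min^-1


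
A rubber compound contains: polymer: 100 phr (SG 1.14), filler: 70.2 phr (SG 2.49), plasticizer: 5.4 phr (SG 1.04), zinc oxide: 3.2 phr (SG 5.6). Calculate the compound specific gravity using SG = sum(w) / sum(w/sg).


Sum of weights = 178.8
Volume contributions:
  polymer: 100/1.14 = 87.7193
  filler: 70.2/2.49 = 28.1928
  plasticizer: 5.4/1.04 = 5.1923
  zinc oxide: 3.2/5.6 = 0.5714
Sum of volumes = 121.6758
SG = 178.8 / 121.6758 = 1.469

SG = 1.469


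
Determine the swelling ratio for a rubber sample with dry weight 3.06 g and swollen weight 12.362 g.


Q = W_swollen / W_dry
Q = 12.362 / 3.06
Q = 4.04

Q = 4.04


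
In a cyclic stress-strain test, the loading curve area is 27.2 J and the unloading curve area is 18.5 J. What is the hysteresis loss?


Hysteresis loss = loading - unloading
= 27.2 - 18.5
= 8.7 J

8.7 J


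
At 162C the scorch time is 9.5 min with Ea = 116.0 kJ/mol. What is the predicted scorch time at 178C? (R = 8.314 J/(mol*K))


Convert temperatures: T1 = 162 + 273.15 = 435.15 K, T2 = 178 + 273.15 = 451.15 K
ts2_new = 9.5 * exp(116000 / 8.314 * (1/451.15 - 1/435.15))
1/T2 - 1/T1 = -8.1500e-05
ts2_new = 3.05 min

3.05 min


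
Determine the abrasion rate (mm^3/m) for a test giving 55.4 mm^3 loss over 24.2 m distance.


Rate = volume_loss / distance
= 55.4 / 24.2
= 2.289 mm^3/m

2.289 mm^3/m


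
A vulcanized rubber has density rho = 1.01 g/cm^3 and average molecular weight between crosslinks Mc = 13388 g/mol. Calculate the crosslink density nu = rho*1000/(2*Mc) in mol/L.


nu = rho * 1000 / (2 * Mc)
nu = 1.01 * 1000 / (2 * 13388)
nu = 1010.0 / 26776
nu = 0.0377 mol/L

0.0377 mol/L


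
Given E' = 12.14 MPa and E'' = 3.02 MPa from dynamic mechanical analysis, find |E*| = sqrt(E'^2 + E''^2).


|E*| = sqrt(E'^2 + E''^2)
= sqrt(12.14^2 + 3.02^2)
= sqrt(147.3796 + 9.1204)
= 12.51 MPa

12.51 MPa


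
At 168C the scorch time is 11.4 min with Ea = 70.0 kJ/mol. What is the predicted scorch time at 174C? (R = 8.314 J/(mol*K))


Convert temperatures: T1 = 168 + 273.15 = 441.15 K, T2 = 174 + 273.15 = 447.15 K
ts2_new = 11.4 * exp(70000 / 8.314 * (1/447.15 - 1/441.15))
1/T2 - 1/T1 = -3.0417e-05
ts2_new = 8.82 min

8.82 min


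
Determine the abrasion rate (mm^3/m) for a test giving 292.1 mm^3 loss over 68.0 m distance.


Rate = volume_loss / distance
= 292.1 / 68.0
= 4.296 mm^3/m

4.296 mm^3/m


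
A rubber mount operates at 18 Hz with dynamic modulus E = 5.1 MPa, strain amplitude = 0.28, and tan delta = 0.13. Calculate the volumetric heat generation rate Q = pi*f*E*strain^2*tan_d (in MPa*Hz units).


Q = pi * f * E * strain^2 * tan_d
= pi * 18 * 5.1 * 0.28^2 * 0.13
= pi * 18 * 5.1 * 0.0784 * 0.13
= 2.9394

Q = 2.9394


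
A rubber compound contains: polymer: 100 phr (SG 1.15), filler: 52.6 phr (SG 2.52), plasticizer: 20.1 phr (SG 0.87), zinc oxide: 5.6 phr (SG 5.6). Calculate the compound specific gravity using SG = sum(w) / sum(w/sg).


Sum of weights = 178.3
Volume contributions:
  polymer: 100/1.15 = 86.9565
  filler: 52.6/2.52 = 20.8730
  plasticizer: 20.1/0.87 = 23.1034
  zinc oxide: 5.6/5.6 = 1.0000
Sum of volumes = 131.9330
SG = 178.3 / 131.9330 = 1.351

SG = 1.351


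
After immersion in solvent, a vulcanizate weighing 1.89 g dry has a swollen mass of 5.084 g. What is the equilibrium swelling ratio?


Q = W_swollen / W_dry
Q = 5.084 / 1.89
Q = 2.69

Q = 2.69


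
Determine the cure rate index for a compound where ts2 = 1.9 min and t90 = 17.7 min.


CRI = 100 / (t90 - ts2)
= 100 / (17.7 - 1.9)
= 100 / 15.8
= 6.33 min^-1

6.33 min^-1


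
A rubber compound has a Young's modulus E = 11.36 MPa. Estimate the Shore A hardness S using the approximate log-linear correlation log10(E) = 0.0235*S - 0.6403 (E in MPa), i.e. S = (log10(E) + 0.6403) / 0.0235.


log10(E) = 0.0235*S - 0.6403  =>  S = (log10(E) + 0.6403) / 0.0235
log10(11.36) = 1.055378
S = (1.055378 + 0.6403) / 0.0235 = 1.695678 / 0.0235
S = 72.2

Shore A = 72.2


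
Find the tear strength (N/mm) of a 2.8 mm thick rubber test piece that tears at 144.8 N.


Tear strength = force / thickness
= 144.8 / 2.8
= 51.71 N/mm

51.71 N/mm


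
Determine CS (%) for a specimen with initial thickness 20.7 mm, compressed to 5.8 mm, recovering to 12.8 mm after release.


CS = (t0 - recovered) / (t0 - ts) * 100
= (20.7 - 12.8) / (20.7 - 5.8) * 100
= 7.9 / 14.9 * 100
= 53.0%

53.0%


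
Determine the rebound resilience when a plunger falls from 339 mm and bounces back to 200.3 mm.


Resilience = h_rebound / h_drop * 100
= 200.3 / 339 * 100
= 59.1%

59.1%


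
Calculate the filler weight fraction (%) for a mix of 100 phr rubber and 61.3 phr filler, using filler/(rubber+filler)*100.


Filler % = filler / (rubber + filler) * 100
= 61.3 / (100 + 61.3) * 100
= 61.3 / 161.3 * 100
= 38.0%

38.0%


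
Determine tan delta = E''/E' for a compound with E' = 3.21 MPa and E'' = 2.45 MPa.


tan delta = E'' / E'
= 2.45 / 3.21
= 0.7632

tan delta = 0.7632


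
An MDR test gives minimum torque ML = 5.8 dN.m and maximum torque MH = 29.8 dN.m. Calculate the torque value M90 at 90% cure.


M90 = ML + 0.9 * (MH - ML)
M90 = 5.8 + 0.9 * (29.8 - 5.8)
M90 = 5.8 + 0.9 * 24.0
M90 = 27.4 dN.m

27.4 dN.m


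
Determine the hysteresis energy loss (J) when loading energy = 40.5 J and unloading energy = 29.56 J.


Hysteresis loss = loading - unloading
= 40.5 - 29.56
= 10.94 J

10.94 J


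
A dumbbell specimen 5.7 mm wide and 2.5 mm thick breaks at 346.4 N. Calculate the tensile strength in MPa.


Area = width * thickness = 5.7 * 2.5 = 14.25 mm^2
TS = force / area = 346.4 / 14.25 = 24.31 MPa

24.31 MPa


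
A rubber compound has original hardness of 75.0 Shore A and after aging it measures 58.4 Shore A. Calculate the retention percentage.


Retention = aged / original * 100
= 58.4 / 75.0 * 100
= 77.9%

77.9%


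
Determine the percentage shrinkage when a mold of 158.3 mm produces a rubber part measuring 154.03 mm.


Shrinkage = (mold - part) / mold * 100
= (158.3 - 154.03) / 158.3 * 100
= 4.27 / 158.3 * 100
= 2.7%

2.7%


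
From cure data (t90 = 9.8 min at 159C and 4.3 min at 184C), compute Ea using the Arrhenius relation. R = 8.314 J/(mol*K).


T1 = 432.15 K, T2 = 457.15 K
1/T1 - 1/T2 = 1.2655e-04
ln(t1/t2) = ln(9.8/4.3) = 0.8238
Ea = 8.314 * 0.8238 / 1.2655e-04 = 54121.2520 J/mol
Ea = 54.12 kJ/mol

54.12 kJ/mol


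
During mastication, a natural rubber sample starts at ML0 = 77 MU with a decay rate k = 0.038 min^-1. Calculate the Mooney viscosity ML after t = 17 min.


ML = ML0 * exp(-k * t)
ML = 77 * exp(-0.038 * 17)
ML = 77 * 0.5241
ML = 40.36 MU

40.36 MU


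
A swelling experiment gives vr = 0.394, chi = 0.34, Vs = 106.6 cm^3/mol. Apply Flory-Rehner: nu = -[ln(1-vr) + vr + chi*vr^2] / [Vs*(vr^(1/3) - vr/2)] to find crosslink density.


ln(1 - vr) = ln(1 - 0.394) = -0.5009
Numerator = -((-0.5009) + 0.394 + 0.34 * 0.394^2) = 0.0541
Denominator = 106.6 * (0.394^(1/3) - 0.394/2) = 57.1487
nu = 0.0541 / 57.1487 = 9.4657e-04 mol/cm^3

9.4657e-04 mol/cm^3


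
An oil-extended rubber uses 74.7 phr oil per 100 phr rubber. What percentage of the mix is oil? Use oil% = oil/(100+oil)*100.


Oil % = oil / (100 + oil) * 100
= 74.7 / (100 + 74.7) * 100
= 74.7 / 174.7 * 100
= 42.76%

42.76%


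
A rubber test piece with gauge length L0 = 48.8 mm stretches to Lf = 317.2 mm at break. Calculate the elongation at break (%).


Elongation = (Lf - L0) / L0 * 100
= (317.2 - 48.8) / 48.8 * 100
= 268.4 / 48.8 * 100
= 550.0%

550.0%


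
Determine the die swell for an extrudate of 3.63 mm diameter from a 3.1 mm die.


Die swell ratio = D_extrudate / D_die
= 3.63 / 3.1
= 1.171

Die swell = 1.171


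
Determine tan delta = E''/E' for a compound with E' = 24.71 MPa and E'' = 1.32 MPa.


tan delta = E'' / E'
= 1.32 / 24.71
= 0.0534

tan delta = 0.0534


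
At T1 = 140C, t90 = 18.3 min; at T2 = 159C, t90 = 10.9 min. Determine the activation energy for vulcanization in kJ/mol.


T1 = 413.15 K, T2 = 432.15 K
1/T1 - 1/T2 = 1.0642e-04
ln(t1/t2) = ln(18.3/10.9) = 0.5181
Ea = 8.314 * 0.5181 / 1.0642e-04 = 40480.3599 J/mol
Ea = 40.48 kJ/mol

40.48 kJ/mol


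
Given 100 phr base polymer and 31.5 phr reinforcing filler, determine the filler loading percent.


Filler % = filler / (rubber + filler) * 100
= 31.5 / (100 + 31.5) * 100
= 31.5 / 131.5 * 100
= 23.95%

23.95%


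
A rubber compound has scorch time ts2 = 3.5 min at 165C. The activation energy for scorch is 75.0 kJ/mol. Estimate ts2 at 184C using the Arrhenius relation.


Convert temperatures: T1 = 165 + 273.15 = 438.15 K, T2 = 184 + 273.15 = 457.15 K
ts2_new = 3.5 * exp(75000 / 8.314 * (1/457.15 - 1/438.15))
1/T2 - 1/T1 = -9.4858e-05
ts2_new = 1.49 min

1.49 min


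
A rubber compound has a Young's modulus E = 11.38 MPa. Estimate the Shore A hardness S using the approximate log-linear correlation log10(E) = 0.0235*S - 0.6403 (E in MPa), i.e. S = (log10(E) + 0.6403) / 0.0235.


log10(E) = 0.0235*S - 0.6403  =>  S = (log10(E) + 0.6403) / 0.0235
log10(11.38) = 1.056142
S = (1.056142 + 0.6403) / 0.0235 = 1.696442 / 0.0235
S = 72.2

Shore A = 72.2


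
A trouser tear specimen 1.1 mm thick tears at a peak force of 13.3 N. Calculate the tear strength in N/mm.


Tear strength = force / thickness
= 13.3 / 1.1
= 12.09 N/mm

12.09 N/mm


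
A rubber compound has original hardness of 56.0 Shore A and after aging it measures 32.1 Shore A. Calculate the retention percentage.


Retention = aged / original * 100
= 32.1 / 56.0 * 100
= 57.3%

57.3%


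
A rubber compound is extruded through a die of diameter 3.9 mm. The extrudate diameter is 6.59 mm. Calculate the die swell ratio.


Die swell ratio = D_extrudate / D_die
= 6.59 / 3.9
= 1.69

Die swell = 1.69


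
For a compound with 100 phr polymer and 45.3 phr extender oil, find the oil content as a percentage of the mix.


Oil % = oil / (100 + oil) * 100
= 45.3 / (100 + 45.3) * 100
= 45.3 / 145.3 * 100
= 31.18%

31.18%


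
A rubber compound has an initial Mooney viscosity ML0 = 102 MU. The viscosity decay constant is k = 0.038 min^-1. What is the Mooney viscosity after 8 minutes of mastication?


ML = ML0 * exp(-k * t)
ML = 102 * exp(-0.038 * 8)
ML = 102 * 0.7379
ML = 75.26 MU

75.26 MU


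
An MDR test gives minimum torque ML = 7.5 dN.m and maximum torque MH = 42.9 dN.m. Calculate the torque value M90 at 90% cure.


M90 = ML + 0.9 * (MH - ML)
M90 = 7.5 + 0.9 * (42.9 - 7.5)
M90 = 7.5 + 0.9 * 35.4
M90 = 39.36 dN.m

39.36 dN.m


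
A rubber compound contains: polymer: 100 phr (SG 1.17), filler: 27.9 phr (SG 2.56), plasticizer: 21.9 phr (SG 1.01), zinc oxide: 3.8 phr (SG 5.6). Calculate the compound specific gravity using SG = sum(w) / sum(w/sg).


Sum of weights = 153.6
Volume contributions:
  polymer: 100/1.17 = 85.4701
  filler: 27.9/2.56 = 10.8984
  plasticizer: 21.9/1.01 = 21.6832
  zinc oxide: 3.8/5.6 = 0.6786
Sum of volumes = 118.7303
SG = 153.6 / 118.7303 = 1.294

SG = 1.294


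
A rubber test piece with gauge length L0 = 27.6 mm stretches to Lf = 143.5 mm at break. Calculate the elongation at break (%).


Elongation = (Lf - L0) / L0 * 100
= (143.5 - 27.6) / 27.6 * 100
= 115.9 / 27.6 * 100
= 419.9%

419.9%


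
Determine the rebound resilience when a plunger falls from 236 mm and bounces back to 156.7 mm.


Resilience = h_rebound / h_drop * 100
= 156.7 / 236 * 100
= 66.4%

66.4%


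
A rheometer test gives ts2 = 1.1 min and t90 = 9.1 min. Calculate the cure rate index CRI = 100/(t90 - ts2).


CRI = 100 / (t90 - ts2)
= 100 / (9.1 - 1.1)
= 100 / 8.0
= 12.5 min^-1

12.5 min^-1


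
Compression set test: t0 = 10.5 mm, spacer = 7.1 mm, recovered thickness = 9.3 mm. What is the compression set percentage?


CS = (t0 - recovered) / (t0 - ts) * 100
= (10.5 - 9.3) / (10.5 - 7.1) * 100
= 1.2 / 3.4 * 100
= 35.3%

35.3%


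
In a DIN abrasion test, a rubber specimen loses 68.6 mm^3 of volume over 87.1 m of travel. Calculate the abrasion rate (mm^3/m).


Rate = volume_loss / distance
= 68.6 / 87.1
= 0.788 mm^3/m

0.788 mm^3/m


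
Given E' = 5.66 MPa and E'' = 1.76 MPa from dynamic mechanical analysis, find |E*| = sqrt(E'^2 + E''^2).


|E*| = sqrt(E'^2 + E''^2)
= sqrt(5.66^2 + 1.76^2)
= sqrt(32.0356 + 3.0976)
= 5.927 MPa

5.927 MPa


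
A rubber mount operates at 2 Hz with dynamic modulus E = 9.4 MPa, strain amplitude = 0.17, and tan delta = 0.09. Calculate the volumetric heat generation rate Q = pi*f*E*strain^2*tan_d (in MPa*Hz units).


Q = pi * f * E * strain^2 * tan_d
= pi * 2 * 9.4 * 0.17^2 * 0.09
= pi * 2 * 9.4 * 0.0289 * 0.09
= 0.1536

Q = 0.1536


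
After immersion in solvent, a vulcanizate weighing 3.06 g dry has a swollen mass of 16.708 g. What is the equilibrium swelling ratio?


Q = W_swollen / W_dry
Q = 16.708 / 3.06
Q = 5.46

Q = 5.46


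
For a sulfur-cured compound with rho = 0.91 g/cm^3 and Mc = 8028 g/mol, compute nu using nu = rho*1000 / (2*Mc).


nu = rho * 1000 / (2 * Mc)
nu = 0.91 * 1000 / (2 * 8028)
nu = 910.0 / 16056
nu = 0.0567 mol/L

0.0567 mol/L


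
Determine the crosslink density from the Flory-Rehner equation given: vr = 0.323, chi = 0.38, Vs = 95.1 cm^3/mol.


ln(1 - vr) = ln(1 - 0.323) = -0.3901
Numerator = -((-0.3901) + 0.323 + 0.38 * 0.323^2) = 0.0274
Denominator = 95.1 * (0.323^(1/3) - 0.323/2) = 49.8915
nu = 0.0274 / 49.8915 = 5.4997e-04 mol/cm^3

5.4997e-04 mol/cm^3


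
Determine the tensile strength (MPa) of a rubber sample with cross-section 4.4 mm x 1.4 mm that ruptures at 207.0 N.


Area = width * thickness = 4.4 * 1.4 = 6.16 mm^2
TS = force / area = 207.0 / 6.16 = 33.6 MPa

33.6 MPa


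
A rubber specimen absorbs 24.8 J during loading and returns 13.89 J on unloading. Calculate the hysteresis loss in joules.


Hysteresis loss = loading - unloading
= 24.8 - 13.89
= 10.91 J

10.91 J


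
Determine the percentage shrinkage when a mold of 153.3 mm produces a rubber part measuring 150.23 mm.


Shrinkage = (mold - part) / mold * 100
= (153.3 - 150.23) / 153.3 * 100
= 3.07 / 153.3 * 100
= 2.0%

2.0%


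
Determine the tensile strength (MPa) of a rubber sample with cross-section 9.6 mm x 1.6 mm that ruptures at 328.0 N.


Area = width * thickness = 9.6 * 1.6 = 15.36 mm^2
TS = force / area = 328.0 / 15.36 = 21.35 MPa

21.35 MPa


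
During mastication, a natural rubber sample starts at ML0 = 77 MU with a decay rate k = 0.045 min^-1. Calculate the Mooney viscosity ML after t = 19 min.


ML = ML0 * exp(-k * t)
ML = 77 * exp(-0.045 * 19)
ML = 77 * 0.4253
ML = 32.75 MU

32.75 MU


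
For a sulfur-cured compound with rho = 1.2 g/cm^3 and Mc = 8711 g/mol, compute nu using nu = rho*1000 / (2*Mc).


nu = rho * 1000 / (2 * Mc)
nu = 1.2 * 1000 / (2 * 8711)
nu = 1200.0 / 17422
nu = 0.0689 mol/L

0.0689 mol/L


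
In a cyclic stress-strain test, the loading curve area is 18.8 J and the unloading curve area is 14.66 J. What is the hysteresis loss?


Hysteresis loss = loading - unloading
= 18.8 - 14.66
= 4.14 J

4.14 J


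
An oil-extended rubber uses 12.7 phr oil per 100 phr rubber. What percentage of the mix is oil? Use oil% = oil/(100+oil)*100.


Oil % = oil / (100 + oil) * 100
= 12.7 / (100 + 12.7) * 100
= 12.7 / 112.7 * 100
= 11.27%

11.27%


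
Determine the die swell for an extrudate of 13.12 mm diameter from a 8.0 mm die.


Die swell ratio = D_extrudate / D_die
= 13.12 / 8.0
= 1.64

Die swell = 1.64


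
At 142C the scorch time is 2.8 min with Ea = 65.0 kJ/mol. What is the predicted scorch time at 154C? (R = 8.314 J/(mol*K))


Convert temperatures: T1 = 142 + 273.15 = 415.15 K, T2 = 154 + 273.15 = 427.15 K
ts2_new = 2.8 * exp(65000 / 8.314 * (1/427.15 - 1/415.15))
1/T2 - 1/T1 = -6.7670e-05
ts2_new = 1.65 min

1.65 min


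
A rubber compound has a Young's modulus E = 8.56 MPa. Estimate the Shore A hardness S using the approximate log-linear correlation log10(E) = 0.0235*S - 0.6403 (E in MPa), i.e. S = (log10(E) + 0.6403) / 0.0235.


log10(E) = 0.0235*S - 0.6403  =>  S = (log10(E) + 0.6403) / 0.0235
log10(8.56) = 0.932474
S = (0.932474 + 0.6403) / 0.0235 = 1.572774 / 0.0235
S = 66.9

Shore A = 66.9


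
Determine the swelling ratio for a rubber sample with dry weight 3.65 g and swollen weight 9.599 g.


Q = W_swollen / W_dry
Q = 9.599 / 3.65
Q = 2.63

Q = 2.63


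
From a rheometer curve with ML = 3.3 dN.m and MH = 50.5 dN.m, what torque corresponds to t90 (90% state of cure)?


M90 = ML + 0.9 * (MH - ML)
M90 = 3.3 + 0.9 * (50.5 - 3.3)
M90 = 3.3 + 0.9 * 47.2
M90 = 45.78 dN.m

45.78 dN.m


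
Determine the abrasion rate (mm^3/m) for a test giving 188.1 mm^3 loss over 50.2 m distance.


Rate = volume_loss / distance
= 188.1 / 50.2
= 3.747 mm^3/m

3.747 mm^3/m


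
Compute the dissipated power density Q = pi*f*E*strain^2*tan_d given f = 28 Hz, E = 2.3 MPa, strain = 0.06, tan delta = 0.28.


Q = pi * f * E * strain^2 * tan_d
= pi * 28 * 2.3 * 0.06^2 * 0.28
= pi * 28 * 2.3 * 0.0036 * 0.28
= 0.2039

Q = 0.2039


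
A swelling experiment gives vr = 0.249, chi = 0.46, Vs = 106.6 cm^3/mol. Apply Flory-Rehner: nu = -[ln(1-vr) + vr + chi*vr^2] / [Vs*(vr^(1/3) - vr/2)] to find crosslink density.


ln(1 - vr) = ln(1 - 0.249) = -0.2863
Numerator = -((-0.2863) + 0.249 + 0.46 * 0.249^2) = 0.0088
Denominator = 106.6 * (0.249^(1/3) - 0.249/2) = 53.7924
nu = 0.0088 / 53.7924 = 1.6413e-04 mol/cm^3

1.6413e-04 mol/cm^3


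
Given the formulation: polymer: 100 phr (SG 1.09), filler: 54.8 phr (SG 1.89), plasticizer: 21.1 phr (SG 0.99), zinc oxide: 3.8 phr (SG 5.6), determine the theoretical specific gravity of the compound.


Sum of weights = 179.7
Volume contributions:
  polymer: 100/1.09 = 91.7431
  filler: 54.8/1.89 = 28.9947
  plasticizer: 21.1/0.99 = 21.3131
  zinc oxide: 3.8/5.6 = 0.6786
Sum of volumes = 142.7295
SG = 179.7 / 142.7295 = 1.259

SG = 1.259


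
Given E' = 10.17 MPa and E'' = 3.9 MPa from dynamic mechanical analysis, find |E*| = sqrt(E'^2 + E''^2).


|E*| = sqrt(E'^2 + E''^2)
= sqrt(10.17^2 + 3.9^2)
= sqrt(103.4289 + 15.2100)
= 10.892 MPa

10.892 MPa


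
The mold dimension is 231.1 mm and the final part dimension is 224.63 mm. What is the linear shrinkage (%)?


Shrinkage = (mold - part) / mold * 100
= (231.1 - 224.63) / 231.1 * 100
= 6.47 / 231.1 * 100
= 2.8%

2.8%


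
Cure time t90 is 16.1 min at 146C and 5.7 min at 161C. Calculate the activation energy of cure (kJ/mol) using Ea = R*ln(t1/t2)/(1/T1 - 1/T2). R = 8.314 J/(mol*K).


T1 = 419.15 K, T2 = 434.15 K
1/T1 - 1/T2 = 8.2429e-05
ln(t1/t2) = ln(16.1/5.7) = 1.0384
Ea = 8.314 * 1.0384 / 8.2429e-05 = 104730.4814 J/mol
Ea = 104.73 kJ/mol

104.73 kJ/mol


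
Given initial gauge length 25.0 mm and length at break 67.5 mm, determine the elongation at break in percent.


Elongation = (Lf - L0) / L0 * 100
= (67.5 - 25.0) / 25.0 * 100
= 42.5 / 25.0 * 100
= 170.0%

170.0%


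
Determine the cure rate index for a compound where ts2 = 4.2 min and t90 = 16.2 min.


CRI = 100 / (t90 - ts2)
= 100 / (16.2 - 4.2)
= 100 / 12.0
= 8.33 min^-1

8.33 min^-1


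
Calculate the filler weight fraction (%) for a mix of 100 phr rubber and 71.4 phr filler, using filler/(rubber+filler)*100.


Filler % = filler / (rubber + filler) * 100
= 71.4 / (100 + 71.4) * 100
= 71.4 / 171.4 * 100
= 41.66%

41.66%


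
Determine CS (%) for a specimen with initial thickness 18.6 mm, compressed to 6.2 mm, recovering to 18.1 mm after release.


CS = (t0 - recovered) / (t0 - ts) * 100
= (18.6 - 18.1) / (18.6 - 6.2) * 100
= 0.5 / 12.4 * 100
= 4.0%

4.0%


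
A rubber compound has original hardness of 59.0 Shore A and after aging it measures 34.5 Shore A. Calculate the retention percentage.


Retention = aged / original * 100
= 34.5 / 59.0 * 100
= 58.5%

58.5%


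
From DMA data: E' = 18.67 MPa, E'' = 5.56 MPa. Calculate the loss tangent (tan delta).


tan delta = E'' / E'
= 5.56 / 18.67
= 0.2978

tan delta = 0.2978
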